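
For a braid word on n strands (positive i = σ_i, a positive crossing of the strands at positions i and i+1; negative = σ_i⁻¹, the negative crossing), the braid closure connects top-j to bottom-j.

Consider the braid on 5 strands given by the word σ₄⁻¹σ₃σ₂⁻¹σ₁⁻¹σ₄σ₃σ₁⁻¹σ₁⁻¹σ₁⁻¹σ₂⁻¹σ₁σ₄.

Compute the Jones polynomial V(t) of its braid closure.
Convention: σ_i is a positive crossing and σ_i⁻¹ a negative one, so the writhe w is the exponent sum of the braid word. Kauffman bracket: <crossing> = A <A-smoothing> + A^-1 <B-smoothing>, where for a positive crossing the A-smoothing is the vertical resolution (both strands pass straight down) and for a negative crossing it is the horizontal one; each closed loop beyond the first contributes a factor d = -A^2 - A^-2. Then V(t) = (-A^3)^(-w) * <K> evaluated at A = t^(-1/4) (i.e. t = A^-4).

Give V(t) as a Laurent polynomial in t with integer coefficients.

t - 1 + 3*t^-1 - 4*t^-2 + 4*t^-3 - 4*t^-4 + 3*t^-5 - 2*t^-6 + t^-7

Derivation:
The presented braid s4^-1 s3 s2^-1 s1^-1 s4 s3 s1^-1 s1^-1 s1^-1 s2^-1 s1 s4 on 5 strands reduces by inverse Markov moves (closure unchanged at each step):
  Deconjugate: the word is γ·β·γ⁻¹ with γ = s4^-1 (prefix) and γ⁻¹ = s4 (suffix); strip both.
Reduced to β = s3 s2^-1 s1^-1 s4 s3 s1^-1 s1^-1 s1^-1 s2^-1 s1 on 5 strands, 10 crossings.
Compute on β:
Braid: s3 s2^-1 s1^-1 s4 s3 s1^-1 s1^-1 s1^-1 s2^-1 s1 on 5 strands, 10 crossings.
Writhe w = (#positive) - (#negative) = 4 - 6 = -2.
State-sum expansion of <K>. There are 2^10 = 1024 states.
For each crossing: s=0 is the vertical smoothing, s=1 horizontal. Crossing k contributes A^(sign_k * (1 - 2*s_k)); loop factor d = -A^2 - A^-2.
Tabulate the states by total A-exponent and number of loops L (A-exp: L × count):
  A^10: L=7 ×1
  A^8: L=6 ×10
  A^6: L=5 ×42, L=7 ×3
  A^4: L=4 ×95, L=6 ×24, L=8 ×1
  A^2: L=3 ×124, L=5 ×76, L=7 ×10
  A^0: L=2 ×90, L=4 ×126, L=6 ×35, L=8 ×1
  A^-2: L=1 ×28, L=3 ×116, L=5 ×61, L=7 ×5
  A^-4: L=2 ×50, L=4 ×60, L=6 ×10
  A^-6: L=1 ×5, L=3 ×29, L=5 ×11
  A^-8: L=2 ×4, L=4 ×6
  A^-10: L=3 ×1
Each group contributes A^e * Σ count * d^(L-1):
Powers of d = -A^2 - A^-2: d^2 = A^4 + 2 + A^-4; d^3 = -A^6 - 3*A^2 - 3*A^-2 - A^-6; d^4 = A^8 + 4*A^4 + 6 + 4*A^-4 + A^-8; d^5 = -A^10 - 5*A^6 - 10*A^2 - 10*A^-2 - 5*A^-6 - A^-10; d^6 = A^12 + 6*A^8 + 15*A^4 + 20 + 15*A^-4 + 6*A^-8 + A^-12; d^7 = -A^14 - 7*A^10 - 21*A^6 - 35*A^2 - 35*A^-2 - 21*A^-6 - 7*A^-10 - A^-14.
  A^10 * (d^6) = A^22 + 6*A^18 + 15*A^14 + 20*A^10 + 15*A^6 + 6*A^2 + A^-2
  A^8 * (10*d^5) = -10*A^18 - 50*A^14 - 100*A^10 - 100*A^6 - 50*A^2 - 10*A^-2
  A^6 * (42*d^4 + 3*d^6) = 3*A^18 + 60*A^14 + 213*A^10 + 312*A^6 + 213*A^2 + 60*A^-2 + 3*A^-6
  A^4 * (95*d^3 + 24*d^5 + d^7) = -A^18 - 31*A^14 - 236*A^10 - 560*A^6 - 560*A^2 - 236*A^-2 - 31*A^-6 - A^-10
  A^2 * (124*d^2 + 76*d^4 + 10*d^6) = 10*A^14 + 136*A^10 + 578*A^6 + 904*A^2 + 578*A^-2 + 136*A^-6 + 10*A^-10
  A^0 * (90*d + 126*d^3 + 35*d^5 + d^7) = -A^14 - 42*A^10 - 322*A^6 - 853*A^2 - 853*A^-2 - 322*A^-6 - 42*A^-10 - A^-14
  A^-2 * (28 + 116*d^2 + 61*d^4 + 5*d^6) = 5*A^10 + 91*A^6 + 435*A^2 + 726*A^-2 + 435*A^-6 + 91*A^-10 + 5*A^-14
  A^-4 * (50*d + 60*d^3 + 10*d^5) = -10*A^6 - 110*A^2 - 330*A^-2 - 330*A^-6 - 110*A^-10 - 10*A^-14
  A^-6 * (5 + 29*d^2 + 11*d^4) = 11*A^2 + 73*A^-2 + 129*A^-6 + 73*A^-10 + 11*A^-14
  A^-8 * (4*d + 6*d^3) = -6*A^-2 - 22*A^-6 - 22*A^-10 - 6*A^-14
  A^-10 * (d^2) = A^-6 + 2*A^-10 + A^-14
Summing the groups: <K> = A^22 - 2*A^18 + 3*A^14 - 4*A^10 + 4*A^6 - 4*A^2 + 3*A^-2 - A^-6 + A^-10
Normalise by the writhe: (-A^3)^(-w) = (-A^3)^(2) = A^6, so f(A) = A^6 * <K> = A^28 - 2*A^24 + 3*A^20 - 4*A^16 + 4*A^12 - 4*A^8 + 3*A^4 - 1 + A^-4.
Substitute A = t^(-1/4), i.e. A^e → t^(-e/4): V(t) = t - 1 + 3*t^-1 - 4*t^-2 + 4*t^-3 - 4*t^-4 + 3*t^-5 - 2*t^-6 + t^-7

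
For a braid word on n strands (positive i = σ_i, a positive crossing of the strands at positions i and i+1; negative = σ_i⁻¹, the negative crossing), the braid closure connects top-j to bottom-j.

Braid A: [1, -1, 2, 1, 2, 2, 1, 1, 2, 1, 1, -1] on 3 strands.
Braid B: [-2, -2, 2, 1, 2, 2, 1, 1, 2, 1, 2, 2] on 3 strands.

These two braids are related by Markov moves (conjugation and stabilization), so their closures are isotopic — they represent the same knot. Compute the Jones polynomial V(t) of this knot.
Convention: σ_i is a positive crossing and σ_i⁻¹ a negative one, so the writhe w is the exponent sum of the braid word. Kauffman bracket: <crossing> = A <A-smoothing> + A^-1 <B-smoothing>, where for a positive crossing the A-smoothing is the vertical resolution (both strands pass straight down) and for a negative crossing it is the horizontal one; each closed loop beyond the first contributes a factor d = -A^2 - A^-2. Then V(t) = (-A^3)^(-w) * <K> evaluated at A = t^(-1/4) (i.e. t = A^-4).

-t^8 + t^5 + t^3

Derivation:
Markov-equivalent braids have isotopic closures, hence identical knot invariants. Strip the Markov moves from each word to reach a common short braid β, then compute V(t) once on β.
Braid A: s1 s1^-1 s2 s1 s2 s2 s1 s1 s2 s1 s1 s1^-1 on 3 strands reduces by inverse Markov moves (closure unchanged at each step):
  Deconjugate: the word is γ·β·γ⁻¹ with γ = s1 (prefix) and γ⁻¹ = s1^-1 (suffix); strip both.
  Deconjugate: the word is γ·β·γ⁻¹ with γ = s1^-1 (prefix) and γ⁻¹ = s1 (suffix); strip both.
Reduced to β = s2 s1 s2 s2 s1 s1 s2 s1 on 3 strands, 8 crossings.
Braid B: s2^-1 s2^-1 s2 s1 s2 s2 s1 s1 s2 s1 s2 s2 on 3 strands reduces by inverse Markov moves (closure unchanged at each step):
  Deconjugate: the word is γ·β·γ⁻¹ with γ = s2^-1 s2^-1 (prefix) and γ⁻¹ = s2 s2 (suffix); strip both.
Reduced to β = s2 s1 s2 s2 s1 s1 s2 s1 on 3 strands, 8 crossings.
Both give the same β = s2 s1 s2 s2 s1 s1 s2 s1 on 3 strands, so one state sum suffices:
Braid: s2 s1 s2 s2 s1 s1 s2 s1 on 3 strands, 8 crossings.
Writhe w = (#positive) - (#negative) = 8 - 0 = 8.
State-sum expansion of <K>. There are 2^8 = 256 states.
For each crossing: s=0 is the vertical smoothing, s=1 horizontal. Crossing k contributes A^(sign_k * (1 - 2*s_k)); loop factor d = -A^2 - A^-2.
Tabulate the states by total A-exponent and number of loops L (A-exp: L × count):
  A^8: L=3 ×1
  A^6: L=2 ×8
  A^4: L=1 ×16, L=3 ×12
  A^2: L=2 ×48, L=4 ×8
  A^0: L=1 ×17, L=3 ×51, L=5 ×2
  A^-2: L=2 ×34, L=4 ×22
  A^-4: L=1 ×4, L=3 ×21, L=5 ×3
  A^-6: L=2 ×4, L=4 ×4
  A^-8: L=3 ×1
Each group contributes A^e * Σ count * d^(L-1):
Powers of d = -A^2 - A^-2: d^2 = A^4 + 2 + A^-4; d^3 = -A^6 - 3*A^2 - 3*A^-2 - A^-6; d^4 = A^8 + 4*A^4 + 6 + 4*A^-4 + A^-8.
  A^8 * (d^2) = A^12 + 2*A^8 + A^4
  A^6 * (8*d) = -8*A^8 - 8*A^4
  A^4 * (16 + 12*d^2) = 12*A^8 + 40*A^4 + 12
  A^2 * (48*d + 8*d^3) = -8*A^8 - 72*A^4 - 72 - 8*A^-4
  A^0 * (17 + 51*d^2 + 2*d^4) = 2*A^8 + 59*A^4 + 131 + 59*A^-4 + 2*A^-8
  A^-2 * (34*d + 22*d^3) = -22*A^4 - 100 - 100*A^-4 - 22*A^-8
  A^-4 * (4 + 21*d^2 + 3*d^4) = 3*A^4 + 33 + 64*A^-4 + 33*A^-8 + 3*A^-12
  A^-6 * (4*d + 4*d^3) = -4 - 16*A^-4 - 16*A^-8 - 4*A^-12
  A^-8 * (d^2) = A^-4 + 2*A^-8 + A^-12
Summing the groups: <K> = A^12 + A^4 - A^-8
Normalise by the writhe: (-A^3)^(-w) = (-A^3)^(-8) = A^-24, so f(A) = A^-24 * <K> = A^-12 + A^-20 - A^-32.
Substitute A = t^(-1/4), i.e. A^e → t^(-e/4): V(t) = -t^8 + t^5 + t^3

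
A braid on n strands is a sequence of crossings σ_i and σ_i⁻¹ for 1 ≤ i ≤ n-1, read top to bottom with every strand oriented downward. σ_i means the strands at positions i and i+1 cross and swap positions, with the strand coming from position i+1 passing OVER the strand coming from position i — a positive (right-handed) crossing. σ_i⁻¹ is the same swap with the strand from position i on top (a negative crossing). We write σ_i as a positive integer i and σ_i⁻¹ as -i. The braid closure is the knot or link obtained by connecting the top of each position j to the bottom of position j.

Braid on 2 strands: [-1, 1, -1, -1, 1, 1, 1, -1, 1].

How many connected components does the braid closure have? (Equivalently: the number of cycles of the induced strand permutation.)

1

Derivation:
Track the strand permutation on 2 strands, starting from identity.
  step 1: s1^-1 swaps positions 1,2 -> [2 1]
  step 2: s1 swaps positions 1,2 -> [1 2]
  step 3: s1^-1 swaps positions 1,2 -> [2 1]
  step 4: s1^-1 swaps positions 1,2 -> [1 2]
  step 5: s1 swaps positions 1,2 -> [2 1]
  step 6: s1 swaps positions 1,2 -> [1 2]
  step 7: s1 swaps positions 1,2 -> [2 1]
  step 8: s1^-1 swaps positions 1,2 -> [1 2]
  step 9: s1 swaps positions 1,2 -> [2 1]
Final permutation (position -> original strand): [2 1]
Closure components = cycle count of this permutation = 1.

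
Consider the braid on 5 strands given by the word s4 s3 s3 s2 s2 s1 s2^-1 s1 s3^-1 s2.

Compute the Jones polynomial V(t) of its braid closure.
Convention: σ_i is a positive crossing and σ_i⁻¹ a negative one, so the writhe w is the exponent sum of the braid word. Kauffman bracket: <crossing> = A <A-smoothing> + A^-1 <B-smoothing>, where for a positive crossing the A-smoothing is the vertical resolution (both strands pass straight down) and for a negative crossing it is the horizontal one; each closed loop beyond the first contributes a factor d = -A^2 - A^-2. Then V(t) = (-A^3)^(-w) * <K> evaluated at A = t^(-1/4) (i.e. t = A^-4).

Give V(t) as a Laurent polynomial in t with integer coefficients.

Braid: s4 s3 s3 s2 s2 s1 s2^-1 s1 s3^-1 s2 on 5 strands, 10 crossings.
Writhe w = (#positive) - (#negative) = 8 - 2 = 6.
State-sum expansion of <K>. There are 2^10 = 1024 states.
For each crossing: s=0 is the vertical smoothing, s=1 horizontal. Crossing k contributes A^(sign_k * (1 - 2*s_k)); loop factor d = -A^2 - A^-2.
Tabulate the states by total A-exponent and number of loops L (A-exp: L × count):
  A^10: L=3 ×1
  A^8: L=2 ×3, L=4 ×7
  A^6: L=1 ×2, L=3 ×29, L=5 ×14
  A^4: L=2 ×39, L=4 ×72, L=6 ×9
  A^2: L=1 ×17, L=3 ×137, L=5 ×54, L=7 ×2
  A^0: L=2 ×109, L=4 ×128, L=6 ×15
  A^-2: L=1 ×30, L=3 ×132, L=5 ×47, L=7 ×1
  A^-4: L=2 ×49, L=4 ×65, L=6 ×6
  A^-6: L=3 ×31, L=5 ×14
  A^-8: L=4 ×9, L=6 ×1
  A^-10: L=5 ×1
Each group contributes A^e * Σ count * d^(L-1):
Powers of d = -A^2 - A^-2: d^2 = A^4 + 2 + A^-4; d^3 = -A^6 - 3*A^2 - 3*A^-2 - A^-6; d^4 = A^8 + 4*A^4 + 6 + 4*A^-4 + A^-8; d^5 = -A^10 - 5*A^6 - 10*A^2 - 10*A^-2 - 5*A^-6 - A^-10; d^6 = A^12 + 6*A^8 + 15*A^4 + 20 + 15*A^-4 + 6*A^-8 + A^-12.
  A^10 * (d^2) = A^14 + 2*A^10 + A^6
  A^8 * (3*d + 7*d^3) = -7*A^14 - 24*A^10 - 24*A^6 - 7*A^2
  A^6 * (2 + 29*d^2 + 14*d^4) = 14*A^14 + 85*A^10 + 144*A^6 + 85*A^2 + 14*A^-2
  A^4 * (39*d + 72*d^3 + 9*d^5) = -9*A^14 - 117*A^10 - 345*A^6 - 345*A^2 - 117*A^-2 - 9*A^-6
  A^2 * (17 + 137*d^2 + 54*d^4 + 2*d^6) = 2*A^14 + 66*A^10 + 383*A^6 + 655*A^2 + 383*A^-2 + 66*A^-6 + 2*A^-10
  A^0 * (109*d + 128*d^3 + 15*d^5) = -15*A^10 - 203*A^6 - 643*A^2 - 643*A^-2 - 203*A^-6 - 15*A^-10
  A^-2 * (30 + 132*d^2 + 47*d^4 + d^6) = A^10 + 53*A^6 + 335*A^2 + 596*A^-2 + 335*A^-6 + 53*A^-10 + A^-14
  A^-4 * (49*d + 65*d^3 + 6*d^5) = -6*A^6 - 95*A^2 - 304*A^-2 - 304*A^-6 - 95*A^-10 - 6*A^-14
  A^-6 * (31*d^2 + 14*d^4) = 14*A^2 + 87*A^-2 + 146*A^-6 + 87*A^-10 + 14*A^-14
  A^-8 * (9*d^3 + d^5) = -A^2 - 14*A^-2 - 37*A^-6 - 37*A^-10 - 14*A^-14 - A^-18
  A^-10 * (d^4) = A^-2 + 4*A^-6 + 6*A^-10 + 4*A^-14 + A^-18
Summing the groups: <K> = A^14 - 2*A^10 + 3*A^6 - 2*A^2 + 3*A^-2 - 2*A^-6 + A^-10 - A^-14
Normalise by the writhe: (-A^3)^(-w) = (-A^3)^(-6) = A^-18, so f(A) = A^-18 * <K> = A^-4 - 2*A^-8 + 3*A^-12 - 2*A^-16 + 3*A^-20 - 2*A^-24 + A^-28 - A^-32.
Substitute A = t^(-1/4), i.e. A^e → t^(-e/4): V(t) = -t^8 + t^7 - 2*t^6 + 3*t^5 - 2*t^4 + 3*t^3 - 2*t^2 + t

Answer: -t^8 + t^7 - 2*t^6 + 3*t^5 - 2*t^4 + 3*t^3 - 2*t^2 + t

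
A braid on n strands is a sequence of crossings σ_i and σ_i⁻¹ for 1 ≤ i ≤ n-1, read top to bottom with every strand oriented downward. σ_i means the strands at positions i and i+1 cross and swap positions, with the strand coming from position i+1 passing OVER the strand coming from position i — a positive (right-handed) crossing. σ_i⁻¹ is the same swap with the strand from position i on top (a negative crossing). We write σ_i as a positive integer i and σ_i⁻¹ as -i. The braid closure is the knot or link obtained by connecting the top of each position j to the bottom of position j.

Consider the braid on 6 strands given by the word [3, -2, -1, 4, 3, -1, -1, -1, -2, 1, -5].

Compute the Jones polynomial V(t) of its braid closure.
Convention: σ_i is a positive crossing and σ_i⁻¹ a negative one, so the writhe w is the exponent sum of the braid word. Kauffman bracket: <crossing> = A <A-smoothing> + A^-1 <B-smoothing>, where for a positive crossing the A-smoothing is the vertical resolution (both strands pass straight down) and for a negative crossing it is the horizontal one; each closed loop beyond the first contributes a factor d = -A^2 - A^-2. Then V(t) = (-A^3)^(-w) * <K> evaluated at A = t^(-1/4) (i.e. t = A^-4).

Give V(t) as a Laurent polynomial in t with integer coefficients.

t - 1 + 3*t^-1 - 4*t^-2 + 4*t^-3 - 4*t^-4 + 3*t^-5 - 2*t^-6 + t^-7

Derivation:
The presented braid s3 s2^-1 s1^-1 s4 s3 s1^-1 s1^-1 s1^-1 s2^-1 s1 s5^-1 on 6 strands reduces by inverse Markov moves (closure unchanged at each step):
  Destabilize: the word has the form β·s5^-1 where s5^-1 occurs only as the final letter (β ∈ B_5); drop it and the last strand → 5 strands.
Reduced to β = s3 s2^-1 s1^-1 s4 s3 s1^-1 s1^-1 s1^-1 s2^-1 s1 on 5 strands, 10 crossings.
Compute on β:
Braid: s3 s2^-1 s1^-1 s4 s3 s1^-1 s1^-1 s1^-1 s2^-1 s1 on 5 strands, 10 crossings.
Writhe w = (#positive) - (#negative) = 4 - 6 = -2.
Enumerate smoothing states for the bracket polynomial. There are 2^10 = 1024 states.
Smooth each crossing (0=||, 1=⌣⌢); contribution A^(Σ sign_k(1-2s_k)) * d^(L-1).
Tabulate the states by total A-exponent and number of loops L (A-exp: L × count):
  A^10: L=7 ×1
  A^8: L=6 ×10
  A^6: L=5 ×42, L=7 ×3
  A^4: L=4 ×95, L=6 ×24, L=8 ×1
  A^2: L=3 ×124, L=5 ×76, L=7 ×10
  A^0: L=2 ×90, L=4 ×126, L=6 ×35, L=8 ×1
  A^-2: L=1 ×28, L=3 ×116, L=5 ×61, L=7 ×5
  A^-4: L=2 ×50, L=4 ×60, L=6 ×10
  A^-6: L=1 ×5, L=3 ×29, L=5 ×11
  A^-8: L=2 ×4, L=4 ×6
  A^-10: L=3 ×1
Each group contributes A^e * Σ count * d^(L-1):
Powers of d = -A^2 - A^-2: d^2 = A^4 + 2 + A^-4; d^3 = -A^6 - 3*A^2 - 3*A^-2 - A^-6; d^4 = A^8 + 4*A^4 + 6 + 4*A^-4 + A^-8; d^5 = -A^10 - 5*A^6 - 10*A^2 - 10*A^-2 - 5*A^-6 - A^-10; d^6 = A^12 + 6*A^8 + 15*A^4 + 20 + 15*A^-4 + 6*A^-8 + A^-12; d^7 = -A^14 - 7*A^10 - 21*A^6 - 35*A^2 - 35*A^-2 - 21*A^-6 - 7*A^-10 - A^-14.
  A^10 * (d^6) = A^22 + 6*A^18 + 15*A^14 + 20*A^10 + 15*A^6 + 6*A^2 + A^-2
  A^8 * (10*d^5) = -10*A^18 - 50*A^14 - 100*A^10 - 100*A^6 - 50*A^2 - 10*A^-2
  A^6 * (42*d^4 + 3*d^6) = 3*A^18 + 60*A^14 + 213*A^10 + 312*A^6 + 213*A^2 + 60*A^-2 + 3*A^-6
  A^4 * (95*d^3 + 24*d^5 + d^7) = -A^18 - 31*A^14 - 236*A^10 - 560*A^6 - 560*A^2 - 236*A^-2 - 31*A^-6 - A^-10
  A^2 * (124*d^2 + 76*d^4 + 10*d^6) = 10*A^14 + 136*A^10 + 578*A^6 + 904*A^2 + 578*A^-2 + 136*A^-6 + 10*A^-10
  A^0 * (90*d + 126*d^3 + 35*d^5 + d^7) = -A^14 - 42*A^10 - 322*A^6 - 853*A^2 - 853*A^-2 - 322*A^-6 - 42*A^-10 - A^-14
  A^-2 * (28 + 116*d^2 + 61*d^4 + 5*d^6) = 5*A^10 + 91*A^6 + 435*A^2 + 726*A^-2 + 435*A^-6 + 91*A^-10 + 5*A^-14
  A^-4 * (50*d + 60*d^3 + 10*d^5) = -10*A^6 - 110*A^2 - 330*A^-2 - 330*A^-6 - 110*A^-10 - 10*A^-14
  A^-6 * (5 + 29*d^2 + 11*d^4) = 11*A^2 + 73*A^-2 + 129*A^-6 + 73*A^-10 + 11*A^-14
  A^-8 * (4*d + 6*d^3) = -6*A^-2 - 22*A^-6 - 22*A^-10 - 6*A^-14
  A^-10 * (d^2) = A^-6 + 2*A^-10 + A^-14
Summing the groups: <K> = A^22 - 2*A^18 + 3*A^14 - 4*A^10 + 4*A^6 - 4*A^2 + 3*A^-2 - A^-6 + A^-10
Normalise by the writhe: (-A^3)^(-w) = (-A^3)^(2) = A^6, so f(A) = A^6 * <K> = A^28 - 2*A^24 + 3*A^20 - 4*A^16 + 4*A^12 - 4*A^8 + 3*A^4 - 1 + A^-4.
Substitute A = t^(-1/4), i.e. A^e → t^(-e/4): V(t) = t - 1 + 3*t^-1 - 4*t^-2 + 4*t^-3 - 4*t^-4 + 3*t^-5 - 2*t^-6 + t^-7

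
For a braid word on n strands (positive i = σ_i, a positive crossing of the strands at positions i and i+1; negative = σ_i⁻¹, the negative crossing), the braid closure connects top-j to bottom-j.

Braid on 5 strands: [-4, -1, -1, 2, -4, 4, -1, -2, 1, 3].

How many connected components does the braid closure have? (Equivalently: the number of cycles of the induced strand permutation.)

Track the strand permutation on 5 strands, starting from identity.
  step 1: s4^-1 swaps positions 4,5 -> [1 2 3 5 4]
  step 2: s1^-1 swaps positions 1,2 -> [2 1 3 5 4]
  step 3: s1^-1 swaps positions 1,2 -> [1 2 3 5 4]
  step 4: s2 swaps positions 2,3 -> [1 3 2 5 4]
  step 5: s4^-1 swaps positions 4,5 -> [1 3 2 4 5]
  step 6: s4 swaps positions 4,5 -> [1 3 2 5 4]
  step 7: s1^-1 swaps positions 1,2 -> [3 1 2 5 4]
  step 8: s2^-1 swaps positions 2,3 -> [3 2 1 5 4]
  step 9: s1 swaps positions 1,2 -> [2 3 1 5 4]
  step 10: s3 swaps positions 3,4 -> [2 3 5 1 4]
Final permutation (position -> original strand): [2 3 5 1 4]
Closure components = cycle count of this permutation = 1.

Answer: 1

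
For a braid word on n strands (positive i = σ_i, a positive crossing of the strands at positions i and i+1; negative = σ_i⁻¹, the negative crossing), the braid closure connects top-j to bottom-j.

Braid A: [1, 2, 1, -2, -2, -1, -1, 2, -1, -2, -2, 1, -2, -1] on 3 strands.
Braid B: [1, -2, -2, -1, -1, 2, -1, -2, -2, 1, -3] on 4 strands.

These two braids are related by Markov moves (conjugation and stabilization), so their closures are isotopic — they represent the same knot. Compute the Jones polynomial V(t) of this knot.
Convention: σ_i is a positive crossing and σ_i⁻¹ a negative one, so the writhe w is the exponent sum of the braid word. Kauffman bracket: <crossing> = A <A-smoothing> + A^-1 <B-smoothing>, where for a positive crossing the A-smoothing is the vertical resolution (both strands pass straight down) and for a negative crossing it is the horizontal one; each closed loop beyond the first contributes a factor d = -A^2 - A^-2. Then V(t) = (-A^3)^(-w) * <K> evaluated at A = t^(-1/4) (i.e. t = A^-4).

Markov-equivalent braids have isotopic closures, hence identical knot invariants. Strip the Markov moves from each word to reach a common short braid β, then compute V(t) once on β.
Braid A: s1 s2 s1 s2^-1 s2^-1 s1^-1 s1^-1 s2 s1^-1 s2^-1 s2^-1 s1 s2^-1 s1^-1 on 3 strands reduces by inverse Markov moves (closure unchanged at each step):
  Deconjugate: the word is γ·β·γ⁻¹ with γ = s1 s2 (prefix) and γ⁻¹ = s2^-1 s1^-1 (suffix); strip both.
Reduced to β = s1 s2^-1 s2^-1 s1^-1 s1^-1 s2 s1^-1 s2^-1 s2^-1 s1 on 3 strands, 10 crossings.
Braid B: s1 s2^-1 s2^-1 s1^-1 s1^-1 s2 s1^-1 s2^-1 s2^-1 s1 s3^-1 on 4 strands reduces by inverse Markov moves (closure unchanged at each step):
  Destabilize: the word has the form β·s3^-1 where s3^-1 occurs only as the final letter (β ∈ B_3); drop it and the last strand → 3 strands.
Reduced to β = s1 s2^-1 s2^-1 s1^-1 s1^-1 s2 s1^-1 s2^-1 s2^-1 s1 on 3 strands, 10 crossings.
Both give the same β = s1 s2^-1 s2^-1 s1^-1 s1^-1 s2 s1^-1 s2^-1 s2^-1 s1 on 3 strands, so one state sum suffices:
Braid: s1 s2^-1 s2^-1 s1^-1 s1^-1 s2 s1^-1 s2^-1 s2^-1 s1 on 3 strands, 10 crossings.
Writhe w = (#positive) - (#negative) = 3 - 7 = -4.
Computing the Kauffman bracket via state sum. There are 2^10 = 1024 states.
For each crossing: s=0 is the vertical smoothing, s=1 horizontal. Crossing k contributes A^(sign_k * (1 - 2*s_k)); loop factor d = -A^2 - A^-2.
Tabulate the states by total A-exponent and number of loops L (A-exp: L × count):
  A^10: L=6 ×1
  A^8: L=5 ×10
  A^6: L=4 ×43, L=6 ×2
  A^4: L=3 ×98, L=5 ×22
  A^2: L=2 ×118, L=4 ×88, L=6 ×4
  A^0: L=1 ×60, L=3 ×162, L=5 ×30
  A^-2: L=2 ×128, L=4 ×79, L=6 ×3
  A^-4: L=1 ×23, L=3 ×84, L=5 ×13
  A^-6: L=2 ×27, L=4 ×18
  A^-8: L=1 ×2, L=3 ×8
  A^-10: L=2 ×1
Each group contributes A^e * Σ count * d^(L-1):
Powers of d = -A^2 - A^-2: d^2 = A^4 + 2 + A^-4; d^3 = -A^6 - 3*A^2 - 3*A^-2 - A^-6; d^4 = A^8 + 4*A^4 + 6 + 4*A^-4 + A^-8; d^5 = -A^10 - 5*A^6 - 10*A^2 - 10*A^-2 - 5*A^-6 - A^-10.
  A^10 * (d^5) = -A^20 - 5*A^16 - 10*A^12 - 10*A^8 - 5*A^4 - 1
  A^8 * (10*d^4) = 10*A^16 + 40*A^12 + 60*A^8 + 40*A^4 + 10
  A^6 * (43*d^3 + 2*d^5) = -2*A^16 - 53*A^12 - 149*A^8 - 149*A^4 - 53 - 2*A^-4
  A^4 * (98*d^2 + 22*d^4) = 22*A^12 + 186*A^8 + 328*A^4 + 186 + 22*A^-4
  A^2 * (118*d + 88*d^3 + 4*d^5) = -4*A^12 - 108*A^8 - 422*A^4 - 422 - 108*A^-4 - 4*A^-8
  A^0 * (60 + 162*d^2 + 30*d^4) = 30*A^8 + 282*A^4 + 564 + 282*A^-4 + 30*A^-8
  A^-2 * (128*d + 79*d^3 + 3*d^5) = -3*A^8 - 94*A^4 - 395 - 395*A^-4 - 94*A^-8 - 3*A^-12
  A^-4 * (23 + 84*d^2 + 13*d^4) = 13*A^4 + 136 + 269*A^-4 + 136*A^-8 + 13*A^-12
  A^-6 * (27*d + 18*d^3) = -18 - 81*A^-4 - 81*A^-8 - 18*A^-12
  A^-8 * (2 + 8*d^2) = 8*A^-4 + 18*A^-8 + 8*A^-12
  A^-10 * (d) = -A^-8 - A^-12
Summing the groups: <K> = -A^20 + 3*A^16 - 5*A^12 + 6*A^8 - 7*A^4 + 7 - 5*A^-4 + 4*A^-8 - A^-12
Normalise by the writhe: (-A^3)^(-w) = (-A^3)^(4) = A^12, so f(A) = A^12 * <K> = -A^32 + 3*A^28 - 5*A^24 + 6*A^20 - 7*A^16 + 7*A^12 - 5*A^8 + 4*A^4 - 1.
Substitute A = t^(-1/4), i.e. A^e → t^(-e/4): V(t) = -1 + 4*t^-1 - 5*t^-2 + 7*t^-3 - 7*t^-4 + 6*t^-5 - 5*t^-6 + 3*t^-7 - t^-8

Answer: -1 + 4*t^-1 - 5*t^-2 + 7*t^-3 - 7*t^-4 + 6*t^-5 - 5*t^-6 + 3*t^-7 - t^-8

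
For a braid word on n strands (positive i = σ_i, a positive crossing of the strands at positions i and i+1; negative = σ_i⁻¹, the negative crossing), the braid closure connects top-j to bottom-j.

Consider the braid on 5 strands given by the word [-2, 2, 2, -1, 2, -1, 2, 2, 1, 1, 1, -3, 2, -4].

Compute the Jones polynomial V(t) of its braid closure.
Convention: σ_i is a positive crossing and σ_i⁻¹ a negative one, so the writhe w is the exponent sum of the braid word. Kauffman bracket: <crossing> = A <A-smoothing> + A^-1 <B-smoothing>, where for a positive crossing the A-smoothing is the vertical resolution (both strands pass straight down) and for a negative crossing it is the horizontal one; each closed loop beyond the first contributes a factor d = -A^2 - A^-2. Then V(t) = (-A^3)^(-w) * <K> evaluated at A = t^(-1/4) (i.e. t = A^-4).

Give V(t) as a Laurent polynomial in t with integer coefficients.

t^10 - 4*t^9 + 6*t^8 - 8*t^7 + 9*t^6 - 8*t^5 + 7*t^4 - 4*t^3 + 2*t^2

Derivation:
The presented braid s2^-1 s2 s2 s1^-1 s2 s1^-1 s2 s2 s1 s1 s1 s3^-1 s2 s4^-1 on 5 strands reduces by inverse Markov moves (closure unchanged at each step):
  Destabilize: the word has the form β·s4^-1 where s4^-1 occurs only as the final letter (β ∈ B_4); drop it and the last strand → 4 strands.
  Deconjugate: the word is γ·β·γ⁻¹ with γ = s2^-1 (prefix) and γ⁻¹ = s2 (suffix); strip both.
  Destabilize: the word has the form β·s3^-1 where s3^-1 occurs only as the final letter (β ∈ B_3); drop it and the last strand → 3 strands.
Reduced to β = s2 s2 s1^-1 s2 s1^-1 s2 s2 s1 s1 s1 on 3 strands, 10 crossings.
Compute on β:
Braid: s2 s2 s1^-1 s2 s1^-1 s2 s2 s1 s1 s1 on 3 strands, 10 crossings.
Writhe w = (#positive) - (#negative) = 8 - 2 = 6.
State-sum expansion of <K>. There are 2^10 = 1024 states.
Each crossing splits two ways (0=vertical, 1=horizontal). The state's weight is A^(#A-smoothings - #B-smoothings) * d^(loops - 1).
Tabulate the states by total A-exponent and number of loops L (A-exp: L × count):
  A^10: L=3 ×1
  A^8: L=2 ×7, L=4 ×3
  A^6: L=1 ×14, L=3 ×28, L=5 ×3
  A^4: L=2 ×88, L=4 ×31, L=6 ×1
  A^2: L=1 ×63, L=3 ×133, L=5 ×14
  A^0: L=2 ×159, L=4 ×91, L=6 ×2
  A^-2: L=3 ×180, L=5 ×30
  A^-4: L=4 ×116, L=6 ×4
  A^-6: L=5 ×45
  A^-8: L=6 ×10
  A^-10: L=7 ×1
Each group contributes A^e * Σ count * d^(L-1):
Powers of d = -A^2 - A^-2: d^2 = A^4 + 2 + A^-4; d^3 = -A^6 - 3*A^2 - 3*A^-2 - A^-6; d^4 = A^8 + 4*A^4 + 6 + 4*A^-4 + A^-8; d^5 = -A^10 - 5*A^6 - 10*A^2 - 10*A^-2 - 5*A^-6 - A^-10; d^6 = A^12 + 6*A^8 + 15*A^4 + 20 + 15*A^-4 + 6*A^-8 + A^-12.
  A^10 * (d^2) = A^14 + 2*A^10 + A^6
  A^8 * (7*d + 3*d^3) = -3*A^14 - 16*A^10 - 16*A^6 - 3*A^2
  A^6 * (14 + 28*d^2 + 3*d^4) = 3*A^14 + 40*A^10 + 88*A^6 + 40*A^2 + 3*A^-2
  A^4 * (88*d + 31*d^3 + d^5) = -A^14 - 36*A^10 - 191*A^6 - 191*A^2 - 36*A^-2 - A^-6
  A^2 * (63 + 133*d^2 + 14*d^4) = 14*A^10 + 189*A^6 + 413*A^2 + 189*A^-2 + 14*A^-6
  A^0 * (159*d + 91*d^3 + 2*d^5) = -2*A^10 - 101*A^6 - 452*A^2 - 452*A^-2 - 101*A^-6 - 2*A^-10
  A^-2 * (180*d^2 + 30*d^4) = 30*A^6 + 300*A^2 + 540*A^-2 + 300*A^-6 + 30*A^-10
  A^-4 * (116*d^3 + 4*d^5) = -4*A^6 - 136*A^2 - 388*A^-2 - 388*A^-6 - 136*A^-10 - 4*A^-14
  A^-6 * (45*d^4) = 45*A^2 + 180*A^-2 + 270*A^-6 + 180*A^-10 + 45*A^-14
  A^-8 * (10*d^5) = -10*A^2 - 50*A^-2 - 100*A^-6 - 100*A^-10 - 50*A^-14 - 10*A^-18
  A^-10 * (d^6) = A^2 + 6*A^-2 + 15*A^-6 + 20*A^-10 + 15*A^-14 + 6*A^-18 + A^-22
Summing the groups: <K> = 2*A^10 - 4*A^6 + 7*A^2 - 8*A^-2 + 9*A^-6 - 8*A^-10 + 6*A^-14 - 4*A^-18 + A^-22
Normalise by the writhe: (-A^3)^(-w) = (-A^3)^(-6) = A^-18, so f(A) = A^-18 * <K> = 2*A^-8 - 4*A^-12 + 7*A^-16 - 8*A^-20 + 9*A^-24 - 8*A^-28 + 6*A^-32 - 4*A^-36 + A^-40.
Substitute A = t^(-1/4), i.e. A^e → t^(-e/4): V(t) = t^10 - 4*t^9 + 6*t^8 - 8*t^7 + 9*t^6 - 8*t^5 + 7*t^4 - 4*t^3 + 2*t^2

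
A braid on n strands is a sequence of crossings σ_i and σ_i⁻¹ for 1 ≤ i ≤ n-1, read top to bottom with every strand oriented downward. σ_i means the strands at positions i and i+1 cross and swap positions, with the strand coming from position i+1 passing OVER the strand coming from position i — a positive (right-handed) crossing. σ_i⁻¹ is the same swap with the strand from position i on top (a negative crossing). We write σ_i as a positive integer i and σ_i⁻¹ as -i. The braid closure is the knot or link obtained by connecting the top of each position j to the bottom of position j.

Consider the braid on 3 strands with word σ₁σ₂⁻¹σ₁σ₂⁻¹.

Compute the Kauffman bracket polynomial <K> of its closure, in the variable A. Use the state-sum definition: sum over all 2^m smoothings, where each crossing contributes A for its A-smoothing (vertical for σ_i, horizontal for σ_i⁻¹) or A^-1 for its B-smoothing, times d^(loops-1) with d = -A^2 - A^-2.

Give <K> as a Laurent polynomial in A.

Braid: s1 s2^-1 s1 s2^-1 on 3 strands, 4 crossings.
Writhe w = (#positive) - (#negative) = 2 - 2 = 0.
Computing the Kauffman bracket via state sum. There are 2^4 = 16 states.
For each crossing: s=0 is the vertical smoothing, s=1 horizontal. Crossing k contributes A^(sign_k * (1 - 2*s_k)); loop factor d = -A^2 - A^-2.
  state 0000: A-exp=+0, loops=3, term = A^0 * d^2
  state 0001: A-exp=+2, loops=2, term = A^2 * d^1
  state 0010: A-exp=-2, loops=2, term = A^-2 * d^1
  state 0011: A-exp=+0, loops=1, term = A^0 * d^0
  state 0100: A-exp=+2, loops=2, term = A^2 * d^1
  state 0101: A-exp=+4, loops=3, term = A^4 * d^2
  state 0110: A-exp=+0, loops=1, term = A^0 * d^0
  state 0111: A-exp=+2, loops=2, term = A^2 * d^1
  state 1000: A-exp=-2, loops=2, term = A^-2 * d^1
  state 1001: A-exp=+0, loops=1, term = A^0 * d^0
  state 1010: A-exp=-4, loops=3, term = A^-4 * d^2
  state 1011: A-exp=-2, loops=2, term = A^-2 * d^1
  state 1100: A-exp=+0, loops=1, term = A^0 * d^0
  state 1101: A-exp=+2, loops=2, term = A^2 * d^1
  state 1110: A-exp=-2, loops=2, term = A^-2 * d^1
  state 1111: A-exp=+0, loops=1, term = A^0 * d^0
Collect the terms by A-exponent (count of states per loop number):
Powers of d = -A^2 - A^-2: d^2 = A^4 + 2 + A^-4.
  A^4 * (d^2) = A^8 + 2*A^4 + 1
  A^2 * (4*d) = -4*A^4 - 4
  A^0 * (5 + d^2) = A^4 + 7 + A^-4
  A^-2 * (4*d) = -4 - 4*A^-4
  A^-4 * (d^2) = 1 + 2*A^-4 + A^-8
Summing the groups: <K> = A^8 - A^4 + 1 - A^-4 + A^-8

Answer: A^8 - A^4 + 1 - A^-4 + A^-8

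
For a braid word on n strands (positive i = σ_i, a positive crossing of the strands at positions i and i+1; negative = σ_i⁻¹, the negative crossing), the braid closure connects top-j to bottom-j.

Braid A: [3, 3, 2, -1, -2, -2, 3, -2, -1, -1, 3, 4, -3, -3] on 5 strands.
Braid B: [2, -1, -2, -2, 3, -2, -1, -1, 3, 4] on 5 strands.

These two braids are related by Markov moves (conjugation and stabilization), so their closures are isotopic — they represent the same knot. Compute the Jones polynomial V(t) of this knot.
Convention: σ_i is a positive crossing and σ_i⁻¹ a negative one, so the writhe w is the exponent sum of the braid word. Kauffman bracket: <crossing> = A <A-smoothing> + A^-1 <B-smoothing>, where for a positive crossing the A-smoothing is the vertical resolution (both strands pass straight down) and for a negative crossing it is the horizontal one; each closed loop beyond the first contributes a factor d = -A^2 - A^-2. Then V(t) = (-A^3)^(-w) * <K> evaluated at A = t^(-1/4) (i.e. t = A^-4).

t - 2 + 4*t^-1 - 5*t^-2 + 6*t^-3 - 5*t^-4 + 4*t^-5 - 3*t^-6 + t^-7

Derivation:
Markov-equivalent braids have isotopic closures, hence identical knot invariants. Strip the Markov moves from each word to reach a common short braid β, then compute V(t) once on β.
Braid A: s3 s3 s2 s1^-1 s2^-1 s2^-1 s3 s2^-1 s1^-1 s1^-1 s3 s4 s3^-1 s3^-1 on 5 strands reduces by inverse Markov moves (closure unchanged at each step):
  Deconjugate: the word is γ·β·γ⁻¹ with γ = s3 s3 (prefix) and γ⁻¹ = s3^-1 s3^-1 (suffix); strip both.
  Destabilize: the word has the form β·s4 where s4 occurs only as the final letter (β ∈ B_4); drop it and the last strand → 4 strands.
Reduced to β = s2 s1^-1 s2^-1 s2^-1 s3 s2^-1 s1^-1 s1^-1 s3 on 4 strands, 9 crossings.
Braid B: s2 s1^-1 s2^-1 s2^-1 s3 s2^-1 s1^-1 s1^-1 s3 s4 on 5 strands reduces by inverse Markov moves (closure unchanged at each step):
  Destabilize: the word has the form β·s4 where s4 occurs only as the final letter (β ∈ B_4); drop it and the last strand → 4 strands.
Reduced to β = s2 s1^-1 s2^-1 s2^-1 s3 s2^-1 s1^-1 s1^-1 s3 on 4 strands, 9 crossings.
Both give the same β = s2 s1^-1 s2^-1 s2^-1 s3 s2^-1 s1^-1 s1^-1 s3 on 4 strands, so one state sum suffices:
Braid: s2 s1^-1 s2^-1 s2^-1 s3 s2^-1 s1^-1 s1^-1 s3 on 4 strands, 9 crossings.
Writhe w = (#positive) - (#negative) = 3 - 6 = -3.
Enumerate smoothing states for the bracket polynomial. There are 2^9 = 512 states.
Smooth each crossing (0=||, 1=⌣⌢); contribution A^(Σ sign_k(1-2s_k)) * d^(L-1).
Tabulate the states by total A-exponent and number of loops L (A-exp: L × count):
  A^9: L=6 ×1
  A^7: L=5 ×9
  A^5: L=4 ×35, L=6 ×1
  A^3: L=3 ×73, L=5 ×11
  A^1: L=2 ×82, L=4 ×43, L=6 ×1
  A^-1: L=1 ×40, L=3 ×79, L=5 ×7
  A^-3: L=2 ×63, L=4 ×21
  A^-5: L=1 ×9, L=3 ×26, L=5 ×1
  A^-7: L=2 ×6, L=4 ×3
  A^-9: L=3 ×1
Each group contributes A^e * Σ count * d^(L-1):
Powers of d = -A^2 - A^-2: d^2 = A^4 + 2 + A^-4; d^3 = -A^6 - 3*A^2 - 3*A^-2 - A^-6; d^4 = A^8 + 4*A^4 + 6 + 4*A^-4 + A^-8; d^5 = -A^10 - 5*A^6 - 10*A^2 - 10*A^-2 - 5*A^-6 - A^-10.
  A^9 * (d^5) = -A^19 - 5*A^15 - 10*A^11 - 10*A^7 - 5*A^3 - A^-1
  A^7 * (9*d^4) = 9*A^15 + 36*A^11 + 54*A^7 + 36*A^3 + 9*A^-1
  A^5 * (35*d^3 + d^5) = -A^15 - 40*A^11 - 115*A^7 - 115*A^3 - 40*A^-1 - A^-5
  A^3 * (73*d^2 + 11*d^4) = 11*A^11 + 117*A^7 + 212*A^3 + 117*A^-1 + 11*A^-5
  A^1 * (82*d + 43*d^3 + d^5) = -A^11 - 48*A^7 - 221*A^3 - 221*A^-1 - 48*A^-5 - A^-9
  A^-1 * (40 + 79*d^2 + 7*d^4) = 7*A^7 + 107*A^3 + 240*A^-1 + 107*A^-5 + 7*A^-9
  A^-3 * (63*d + 21*d^3) = -21*A^3 - 126*A^-1 - 126*A^-5 - 21*A^-9
  A^-5 * (9 + 26*d^2 + d^4) = A^3 + 30*A^-1 + 67*A^-5 + 30*A^-9 + A^-13
  A^-7 * (6*d + 3*d^3) = -3*A^-1 - 15*A^-5 - 15*A^-9 - 3*A^-13
  A^-9 * (d^2) = A^-5 + 2*A^-9 + A^-13
Summing the groups: <K> = -A^19 + 3*A^15 - 4*A^11 + 5*A^7 - 6*A^3 + 5*A^-1 - 4*A^-5 + 2*A^-9 - A^-13
Normalise by the writhe: (-A^3)^(-w) = (-A^3)^(3) = -A^9, so f(A) = -A^9 * <K> = A^28 - 3*A^24 + 4*A^20 - 5*A^16 + 6*A^12 - 5*A^8 + 4*A^4 - 2 + A^-4.
Substitute A = t^(-1/4), i.e. A^e → t^(-e/4): V(t) = t - 2 + 4*t^-1 - 5*t^-2 + 6*t^-3 - 5*t^-4 + 4*t^-5 - 3*t^-6 + t^-7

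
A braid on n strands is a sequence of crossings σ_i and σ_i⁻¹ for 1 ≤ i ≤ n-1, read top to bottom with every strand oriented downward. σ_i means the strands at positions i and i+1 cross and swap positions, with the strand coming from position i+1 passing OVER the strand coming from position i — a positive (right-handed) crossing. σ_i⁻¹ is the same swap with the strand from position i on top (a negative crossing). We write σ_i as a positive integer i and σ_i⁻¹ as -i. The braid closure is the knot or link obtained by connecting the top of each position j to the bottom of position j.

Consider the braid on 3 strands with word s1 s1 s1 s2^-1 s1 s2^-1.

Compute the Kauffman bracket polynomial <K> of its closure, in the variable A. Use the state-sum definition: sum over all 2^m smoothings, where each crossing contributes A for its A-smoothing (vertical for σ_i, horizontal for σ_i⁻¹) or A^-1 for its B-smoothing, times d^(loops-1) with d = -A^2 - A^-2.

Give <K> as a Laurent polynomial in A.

A^10 - A^6 + 2*A^2 - 2*A^-2 + 2*A^-6 - 2*A^-10 + A^-14

Derivation:
Braid: s1 s1 s1 s2^-1 s1 s2^-1 on 3 strands, 6 crossings.
Writhe w = (#positive) - (#negative) = 4 - 2 = 2.
State-sum expansion of <K>. There are 2^6 = 64 states.
Smooth each crossing (0=||, 1=⌣⌢); contribution A^(Σ sign_k(1-2s_k)) * d^(L-1).
Tabulate the states by total A-exponent and number of loops L (A-exp: L × count):
  A^6: L=3 ×1
  A^4: L=2 ×6
  A^2: L=1 ×11, L=3 ×4
  A^0: L=2 ×19, L=4 ×1
  A^-2: L=3 ×15
  A^-4: L=4 ×6
  A^-6: L=5 ×1
Each group contributes A^e * Σ count * d^(L-1):
Powers of d = -A^2 - A^-2: d^2 = A^4 + 2 + A^-4; d^3 = -A^6 - 3*A^2 - 3*A^-2 - A^-6; d^4 = A^8 + 4*A^4 + 6 + 4*A^-4 + A^-8.
  A^6 * (d^2) = A^10 + 2*A^6 + A^2
  A^4 * (6*d) = -6*A^6 - 6*A^2
  A^2 * (11 + 4*d^2) = 4*A^6 + 19*A^2 + 4*A^-2
  A^0 * (19*d + d^3) = -A^6 - 22*A^2 - 22*A^-2 - A^-6
  A^-2 * (15*d^2) = 15*A^2 + 30*A^-2 + 15*A^-6
  A^-4 * (6*d^3) = -6*A^2 - 18*A^-2 - 18*A^-6 - 6*A^-10
  A^-6 * (d^4) = A^2 + 4*A^-2 + 6*A^-6 + 4*A^-10 + A^-14
Summing the groups: <K> = A^10 - A^6 + 2*A^2 - 2*A^-2 + 2*A^-6 - 2*A^-10 + A^-14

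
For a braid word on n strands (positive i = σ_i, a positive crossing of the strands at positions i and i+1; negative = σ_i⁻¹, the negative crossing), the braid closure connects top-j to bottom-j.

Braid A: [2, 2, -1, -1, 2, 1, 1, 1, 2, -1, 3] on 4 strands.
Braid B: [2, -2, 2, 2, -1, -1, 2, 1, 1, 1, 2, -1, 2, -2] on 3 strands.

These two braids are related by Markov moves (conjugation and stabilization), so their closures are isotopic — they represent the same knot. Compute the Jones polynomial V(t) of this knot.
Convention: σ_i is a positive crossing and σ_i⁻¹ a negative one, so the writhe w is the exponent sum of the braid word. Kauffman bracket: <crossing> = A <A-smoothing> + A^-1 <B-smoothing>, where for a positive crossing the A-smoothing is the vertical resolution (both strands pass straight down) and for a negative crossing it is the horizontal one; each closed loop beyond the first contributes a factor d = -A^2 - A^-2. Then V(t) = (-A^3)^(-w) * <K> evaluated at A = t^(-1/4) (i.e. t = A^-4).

Markov-equivalent braids have isotopic closures, hence identical knot invariants. Strip the Markov moves from each word to reach a common short braid β, then compute V(t) once on β.
Braid A: s2 s2 s1^-1 s1^-1 s2 s1 s1 s1 s2 s1^-1 s3 on 4 strands reduces by inverse Markov moves (closure unchanged at each step):
  Destabilize: the word has the form β·s3 where s3 occurs only as the final letter (β ∈ B_3); drop it and the last strand → 3 strands.
Reduced to β = s2 s2 s1^-1 s1^-1 s2 s1 s1 s1 s2 s1^-1 on 3 strands, 10 crossings.
Braid B: s2 s2^-1 s2 s2 s1^-1 s1^-1 s2 s1 s1 s1 s2 s1^-1 s2 s2^-1 on 3 strands reduces by inverse Markov moves (closure unchanged at each step):
  Deconjugate: the word is γ·β·γ⁻¹ with γ = s2 s2^-1 (prefix) and γ⁻¹ = s2 s2^-1 (suffix); strip both.
Reduced to β = s2 s2 s1^-1 s1^-1 s2 s1 s1 s1 s2 s1^-1 on 3 strands, 10 crossings.
Both give the same β = s2 s2 s1^-1 s1^-1 s2 s1 s1 s1 s2 s1^-1 on 3 strands, so one state sum suffices:
Braid: s2 s2 s1^-1 s1^-1 s2 s1 s1 s1 s2 s1^-1 on 3 strands, 10 crossings.
Writhe w = (#positive) - (#negative) = 7 - 3 = 4.
Computing the Kauffman bracket via state sum. There are 2^10 = 1024 states.
Each crossing splits two ways (0=vertical, 1=horizontal). The state's weight is A^(#A-smoothings - #B-smoothings) * d^(loops - 1).
Tabulate the states by total A-exponent and number of loops L (A-exp: L × count):
  A^10: L=4 ×1
  A^8: L=3 ×7, L=5 ×3
  A^6: L=2 ×19, L=4 ×23, L=6 ×3
  A^4: L=1 ×20, L=3 ×75, L=5 ×24, L=7 ×1
  A^2: L=2 ×114, L=4 ×86, L=6 ×10
  A^0: L=1 ×51, L=3 ×155, L=5 ×45, L=7 ×1
  A^-2: L=2 ×102, L=4 ×98, L=6 ×10
  A^-4: L=3 ×89, L=5 ×30, L=7 ×1
  A^-6: L=4 ×41, L=6 ×4
  A^-8: L=5 ×10
  A^-10: L=6 ×1
Each group contributes A^e * Σ count * d^(L-1):
Powers of d = -A^2 - A^-2: d^2 = A^4 + 2 + A^-4; d^3 = -A^6 - 3*A^2 - 3*A^-2 - A^-6; d^4 = A^8 + 4*A^4 + 6 + 4*A^-4 + A^-8; d^5 = -A^10 - 5*A^6 - 10*A^2 - 10*A^-2 - 5*A^-6 - A^-10; d^6 = A^12 + 6*A^8 + 15*A^4 + 20 + 15*A^-4 + 6*A^-8 + A^-12.
  A^10 * (d^3) = -A^16 - 3*A^12 - 3*A^8 - A^4
  A^8 * (7*d^2 + 3*d^4) = 3*A^16 + 19*A^12 + 32*A^8 + 19*A^4 + 3
  A^6 * (19*d + 23*d^3 + 3*d^5) = -3*A^16 - 38*A^12 - 118*A^8 - 118*A^4 - 38 - 3*A^-4
  A^4 * (20 + 75*d^2 + 24*d^4 + d^6) = A^16 + 30*A^12 + 186*A^8 + 334*A^4 + 186 + 30*A^-4 + A^-8
  A^2 * (114*d + 86*d^3 + 10*d^5) = -10*A^12 - 136*A^8 - 472*A^4 - 472 - 136*A^-4 - 10*A^-8
  A^0 * (51 + 155*d^2 + 45*d^4 + d^6) = A^12 + 51*A^8 + 350*A^4 + 651 + 350*A^-4 + 51*A^-8 + A^-12
  A^-2 * (102*d + 98*d^3 + 10*d^5) = -10*A^8 - 148*A^4 - 496 - 496*A^-4 - 148*A^-8 - 10*A^-12
  A^-4 * (89*d^2 + 30*d^4 + d^6) = A^8 + 36*A^4 + 224 + 378*A^-4 + 224*A^-8 + 36*A^-12 + A^-16
  A^-6 * (41*d^3 + 4*d^5) = -4*A^4 - 61 - 163*A^-4 - 163*A^-8 - 61*A^-12 - 4*A^-16
  A^-8 * (10*d^4) = 10 + 40*A^-4 + 60*A^-8 + 40*A^-12 + 10*A^-16
  A^-10 * (d^5) = -1 - 5*A^-4 - 10*A^-8 - 10*A^-12 - 5*A^-16 - A^-20
Summing the groups: <K> = -A^12 + 3*A^8 - 4*A^4 + 6 - 5*A^-4 + 5*A^-8 - 4*A^-12 + 2*A^-16 - A^-20
Normalise by the writhe: (-A^3)^(-w) = (-A^3)^(-4) = A^-12, so f(A) = A^-12 * <K> = -1 + 3*A^-4 - 4*A^-8 + 6*A^-12 - 5*A^-16 + 5*A^-20 - 4*A^-24 + 2*A^-28 - A^-32.
Substitute A = t^(-1/4), i.e. A^e → t^(-e/4): V(t) = -t^8 + 2*t^7 - 4*t^6 + 5*t^5 - 5*t^4 + 6*t^3 - 4*t^2 + 3*t - 1

Answer: -t^8 + 2*t^7 - 4*t^6 + 5*t^5 - 5*t^4 + 6*t^3 - 4*t^2 + 3*t - 1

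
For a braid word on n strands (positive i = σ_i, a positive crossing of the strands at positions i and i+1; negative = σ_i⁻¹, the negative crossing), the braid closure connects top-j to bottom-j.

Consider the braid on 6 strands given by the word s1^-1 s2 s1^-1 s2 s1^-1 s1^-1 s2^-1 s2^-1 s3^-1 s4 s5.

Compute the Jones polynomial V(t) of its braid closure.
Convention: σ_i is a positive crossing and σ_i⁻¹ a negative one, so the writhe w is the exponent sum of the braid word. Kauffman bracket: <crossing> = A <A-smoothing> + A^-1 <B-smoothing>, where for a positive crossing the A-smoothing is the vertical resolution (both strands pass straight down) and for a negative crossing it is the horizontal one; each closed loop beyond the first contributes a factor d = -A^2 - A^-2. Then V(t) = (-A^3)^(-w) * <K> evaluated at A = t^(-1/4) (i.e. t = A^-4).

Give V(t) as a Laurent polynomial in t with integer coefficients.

2*t^-1 - 2*t^-2 + 3*t^-3 - 3*t^-4 + 2*t^-5 - 2*t^-6 + t^-7

Derivation:
The presented braid s1^-1 s2 s1^-1 s2 s1^-1 s1^-1 s2^-1 s2^-1 s3^-1 s4 s5 on 6 strands reduces by inverse Markov moves (closure unchanged at each step):
  Destabilize: the word has the form β·s5 where s5 occurs only as the final letter (β ∈ B_5); drop it and the last strand → 5 strands.
  Destabilize: the word has the form β·s4 where s4 occurs only as the final letter (β ∈ B_4); drop it and the last strand → 4 strands.
  Destabilize: the word has the form β·s3^-1 where s3^-1 occurs only as the final letter (β ∈ B_3); drop it and the last strand → 3 strands.
Reduced to β = s1^-1 s2 s1^-1 s2 s1^-1 s1^-1 s2^-1 s2^-1 on 3 strands, 8 crossings.
Compute on β:
Braid: s1^-1 s2 s1^-1 s2 s1^-1 s1^-1 s2^-1 s2^-1 on 3 strands, 8 crossings.
Writhe w = (#positive) - (#negative) = 2 - 6 = -4.
Computing the Kauffman bracket via state sum. There are 2^8 = 256 states.
Each crossing splits two ways (0=vertical, 1=horizontal). The state's weight is A^(#A-smoothings - #B-smoothings) * d^(loops - 1).
Tabulate the states by total A-exponent and number of loops L (A-exp: L × count):
  A^8: L=5 ×1
  A^6: L=4 ×8
  A^4: L=3 ×26, L=5 ×2
  A^2: L=2 ×41, L=4 ×15
  A^0: L=1 ×26, L=3 ×43, L=5 ×1
  A^-2: L=2 ×47, L=4 ×9
  A^-4: L=1 ×11, L=3 ×16, L=5 ×1
  A^-6: L=2 ×6, L=4 ×2
  A^-8: L=3 ×1
Each group contributes A^e * Σ count * d^(L-1):
Powers of d = -A^2 - A^-2: d^2 = A^4 + 2 + A^-4; d^3 = -A^6 - 3*A^2 - 3*A^-2 - A^-6; d^4 = A^8 + 4*A^4 + 6 + 4*A^-4 + A^-8.
  A^8 * (d^4) = A^16 + 4*A^12 + 6*A^8 + 4*A^4 + 1
  A^6 * (8*d^3) = -8*A^12 - 24*A^8 - 24*A^4 - 8
  A^4 * (26*d^2 + 2*d^4) = 2*A^12 + 34*A^8 + 64*A^4 + 34 + 2*A^-4
  A^2 * (41*d + 15*d^3) = -15*A^8 - 86*A^4 - 86 - 15*A^-4
  A^0 * (26 + 43*d^2 + d^4) = A^8 + 47*A^4 + 118 + 47*A^-4 + A^-8
  A^-2 * (47*d + 9*d^3) = -9*A^4 - 74 - 74*A^-4 - 9*A^-8
  A^-4 * (11 + 16*d^2 + d^4) = A^4 + 20 + 49*A^-4 + 20*A^-8 + A^-12
  A^-6 * (6*d + 2*d^3) = -2 - 12*A^-4 - 12*A^-8 - 2*A^-12
  A^-8 * (d^2) = A^-4 + 2*A^-8 + A^-12
Summing the groups: <K> = A^16 - 2*A^12 + 2*A^8 - 3*A^4 + 3 - 2*A^-4 + 2*A^-8
Normalise by the writhe: (-A^3)^(-w) = (-A^3)^(4) = A^12, so f(A) = A^12 * <K> = A^28 - 2*A^24 + 2*A^20 - 3*A^16 + 3*A^12 - 2*A^8 + 2*A^4.
Substitute A = t^(-1/4), i.e. A^e → t^(-e/4): V(t) = 2*t^-1 - 2*t^-2 + 3*t^-3 - 3*t^-4 + 2*t^-5 - 2*t^-6 + t^-7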